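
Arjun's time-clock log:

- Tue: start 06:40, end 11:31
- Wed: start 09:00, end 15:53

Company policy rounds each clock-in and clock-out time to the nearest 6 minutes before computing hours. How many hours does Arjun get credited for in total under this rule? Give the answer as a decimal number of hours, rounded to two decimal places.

11.70 hours

Tue: in 06:40→06:42, out 11:31→11:30; 4 h 48 min
Wed: in 09:00→09:00, out 15:53→15:54; 6 h 54 min
Total credited: 11 h 42 min.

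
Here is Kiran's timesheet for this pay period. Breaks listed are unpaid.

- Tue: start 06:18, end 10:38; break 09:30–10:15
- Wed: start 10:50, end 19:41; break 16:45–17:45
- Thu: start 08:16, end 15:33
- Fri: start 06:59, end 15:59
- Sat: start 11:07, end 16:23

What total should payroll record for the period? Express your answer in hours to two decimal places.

Tue: 06:18–10:38 = 4 h 20 min; less 45 min break → 3 h 35 min
Wed: 10:50–19:41 = 8 h 51 min; less 60 min break → 7 h 51 min
Thu: 08:16–15:33 = 7 h 17 min
Fri: 06:59–15:59 = 9 h 0 min
Sat: 11:07–16:23 = 5 h 16 min
Total: 3 h 35 min + 7 h 51 min + 7 h 17 min + 9 h 0 min + 5 h 16 min = 32 h 59 min.

32.98 hours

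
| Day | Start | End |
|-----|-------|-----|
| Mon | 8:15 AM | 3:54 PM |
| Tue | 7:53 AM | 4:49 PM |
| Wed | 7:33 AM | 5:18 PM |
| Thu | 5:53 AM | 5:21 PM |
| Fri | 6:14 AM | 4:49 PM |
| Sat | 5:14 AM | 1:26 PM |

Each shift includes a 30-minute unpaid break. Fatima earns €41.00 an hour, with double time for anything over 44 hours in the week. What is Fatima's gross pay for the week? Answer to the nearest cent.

€2589.83

Mon: 8:15 AM–3:54 PM = 7 h 39 min; less 30 min break → 7 h 9 min
Tue: 7:53 AM–4:49 PM = 8 h 56 min; less 30 min break → 8 h 26 min
Wed: 7:33 AM–5:18 PM = 9 h 45 min; less 30 min break → 9 h 15 min
Thu: 5:53 AM–5:21 PM = 11 h 28 min; less 30 min break → 10 h 58 min
Fri: 6:14 AM–4:49 PM = 10 h 35 min; less 30 min break → 10 h 5 min
Sat: 5:14 AM–1:26 PM = 8 h 12 min; less 30 min break → 7 h 42 min
Total worked: 53 h 35 min = 3215 min.
Regular 44 h 0 min = 2640 min at €41.00/h; overtime 9 h 35 min = 575 min at €82.00/h.
Pay = (2640 × €41.00 + 575 × €82.00) ÷ 60 = €2589.83.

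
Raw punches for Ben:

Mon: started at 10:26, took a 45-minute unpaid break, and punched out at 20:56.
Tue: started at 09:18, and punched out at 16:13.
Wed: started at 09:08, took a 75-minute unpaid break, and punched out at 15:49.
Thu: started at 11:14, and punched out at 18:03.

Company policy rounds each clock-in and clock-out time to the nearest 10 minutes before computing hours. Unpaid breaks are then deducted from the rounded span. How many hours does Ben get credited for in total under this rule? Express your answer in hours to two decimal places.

28.83 hours

Mon: in 10:26→10:30, out 20:56→21:00; 10 h 30 min − 45 min = 9 h 45 min
Tue: in 09:18→09:20, out 16:13→16:10; 6 h 50 min
Wed: in 09:08→09:10, out 15:49→15:50; 6 h 40 min − 75 min = 5 h 25 min
Thu: in 11:14→11:10, out 18:03→18:00; 6 h 50 min
Total credited: 28 h 50 min.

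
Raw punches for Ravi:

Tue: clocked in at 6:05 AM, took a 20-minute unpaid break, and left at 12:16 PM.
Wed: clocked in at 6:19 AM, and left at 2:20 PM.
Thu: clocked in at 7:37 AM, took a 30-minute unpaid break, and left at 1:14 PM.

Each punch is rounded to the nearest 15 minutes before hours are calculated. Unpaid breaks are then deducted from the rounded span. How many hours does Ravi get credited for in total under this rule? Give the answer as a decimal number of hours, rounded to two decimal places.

19.17 hours

Tue: in 6:05 AM→6:00 AM, out 12:16 PM→12:15 PM; 6 h 15 min − 20 min = 5 h 55 min
Wed: in 6:19 AM→6:15 AM, out 2:20 PM→2:15 PM; 8 h 0 min
Thu: in 7:37 AM→7:30 AM, out 1:14 PM→1:15 PM; 5 h 45 min − 30 min = 5 h 15 min
Total credited: 19 h 10 min.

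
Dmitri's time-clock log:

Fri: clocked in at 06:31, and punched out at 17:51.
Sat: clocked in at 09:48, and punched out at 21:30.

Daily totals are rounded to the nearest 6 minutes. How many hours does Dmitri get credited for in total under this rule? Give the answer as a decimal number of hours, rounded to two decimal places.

23.00 hours

Fri: 06:31–17:51 = 11 h 20 min → rounds to 11 h 18 min
Sat: 09:48–21:30 = 11 h 42 min → rounds to 11 h 42 min
Total credited: 23 h 0 min.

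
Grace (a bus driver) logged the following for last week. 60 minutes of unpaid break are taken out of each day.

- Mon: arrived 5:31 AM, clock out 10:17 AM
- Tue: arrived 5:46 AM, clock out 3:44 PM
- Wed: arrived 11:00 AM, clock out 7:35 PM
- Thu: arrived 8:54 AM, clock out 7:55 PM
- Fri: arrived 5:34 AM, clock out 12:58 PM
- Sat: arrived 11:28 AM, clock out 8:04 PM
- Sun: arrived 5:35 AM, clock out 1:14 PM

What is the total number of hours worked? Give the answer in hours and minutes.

50 h 59 min

Mon: 5:31 AM–10:17 AM = 4 h 46 min; less 60 min break → 3 h 46 min
Tue: 5:46 AM–3:44 PM = 9 h 58 min; less 60 min break → 8 h 58 min
Wed: 11:00 AM–7:35 PM = 8 h 35 min; less 60 min break → 7 h 35 min
Thu: 8:54 AM–7:55 PM = 11 h 1 min; less 60 min break → 10 h 1 min
Fri: 5:34 AM–12:58 PM = 7 h 24 min; less 60 min break → 6 h 24 min
Sat: 11:28 AM–8:04 PM = 8 h 36 min; less 60 min break → 7 h 36 min
Sun: 5:35 AM–1:14 PM = 7 h 39 min; less 60 min break → 6 h 39 min
Total: 3 h 46 min + 8 h 58 min + 7 h 35 min + 10 h 1 min + 6 h 24 min + 7 h 36 min + 6 h 39 min = 50 h 59 min.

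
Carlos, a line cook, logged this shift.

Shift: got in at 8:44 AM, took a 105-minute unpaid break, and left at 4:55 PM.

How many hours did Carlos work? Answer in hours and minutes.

6 h 26 min

Shift: 8:44 AM–4:55 PM = 8 h 11 min; less 105 min break → 6 h 26 min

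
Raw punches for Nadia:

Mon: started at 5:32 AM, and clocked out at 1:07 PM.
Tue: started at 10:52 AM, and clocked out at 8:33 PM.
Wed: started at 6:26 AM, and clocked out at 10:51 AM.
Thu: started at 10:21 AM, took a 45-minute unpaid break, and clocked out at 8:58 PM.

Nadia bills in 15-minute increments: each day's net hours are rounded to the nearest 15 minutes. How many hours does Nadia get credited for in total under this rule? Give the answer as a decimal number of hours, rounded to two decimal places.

Mon: 5:32 AM–1:07 PM = 7 h 35 min → rounds to 7 h 30 min
Tue: 10:52 AM–8:33 PM = 9 h 41 min → rounds to 9 h 45 min
Wed: 6:26 AM–10:51 AM = 4 h 25 min → rounds to 4 h 30 min
Thu: 10:21 AM–8:58 PM = 10 h 37 min − 45 min = 9 h 52 min → rounds to 9 h 45 min
Total credited: 31 h 30 min.

31.50 hours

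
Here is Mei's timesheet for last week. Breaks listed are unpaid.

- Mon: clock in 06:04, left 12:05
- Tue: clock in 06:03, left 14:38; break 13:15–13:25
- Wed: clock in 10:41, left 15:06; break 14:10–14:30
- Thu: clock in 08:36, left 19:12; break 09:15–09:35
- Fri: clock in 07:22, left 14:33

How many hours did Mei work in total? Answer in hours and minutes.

Mon: 06:04–12:05 = 6 h 1 min
Tue: 06:03–14:38 = 8 h 35 min; less 10 min break → 8 h 25 min
Wed: 10:41–15:06 = 4 h 25 min; less 20 min break → 4 h 5 min
Thu: 08:36–19:12 = 10 h 36 min; less 20 min break → 10 h 16 min
Fri: 07:22–14:33 = 7 h 11 min
Total: 6 h 1 min + 8 h 25 min + 4 h 5 min + 10 h 16 min + 7 h 11 min = 35 h 58 min.

35 h 58 min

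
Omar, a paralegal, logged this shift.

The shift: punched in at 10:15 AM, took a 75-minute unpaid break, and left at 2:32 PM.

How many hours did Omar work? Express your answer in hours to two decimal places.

The shift: 10:15 AM–2:32 PM = 4 h 17 min; less 75 min break → 3 h 2 min

3.03 hours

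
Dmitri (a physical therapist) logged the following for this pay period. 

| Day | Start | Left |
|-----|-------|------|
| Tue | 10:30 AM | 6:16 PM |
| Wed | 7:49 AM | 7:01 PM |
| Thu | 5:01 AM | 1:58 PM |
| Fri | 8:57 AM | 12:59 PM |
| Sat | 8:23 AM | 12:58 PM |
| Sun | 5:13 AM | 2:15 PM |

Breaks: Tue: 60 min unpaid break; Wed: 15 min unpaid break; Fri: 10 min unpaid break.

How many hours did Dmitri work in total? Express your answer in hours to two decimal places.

Tue: 10:30 AM–6:16 PM = 7 h 46 min; less 60 min break → 6 h 46 min
Wed: 7:49 AM–7:01 PM = 11 h 12 min; less 15 min break → 10 h 57 min
Thu: 5:01 AM–1:58 PM = 8 h 57 min
Fri: 8:57 AM–12:59 PM = 4 h 2 min; less 10 min break → 3 h 52 min
Sat: 8:23 AM–12:58 PM = 4 h 35 min
Sun: 5:13 AM–2:15 PM = 9 h 2 min
Total: 6 h 46 min + 10 h 57 min + 8 h 57 min + 3 h 52 min + 4 h 35 min + 9 h 2 min = 44 h 9 min.

44.15 hours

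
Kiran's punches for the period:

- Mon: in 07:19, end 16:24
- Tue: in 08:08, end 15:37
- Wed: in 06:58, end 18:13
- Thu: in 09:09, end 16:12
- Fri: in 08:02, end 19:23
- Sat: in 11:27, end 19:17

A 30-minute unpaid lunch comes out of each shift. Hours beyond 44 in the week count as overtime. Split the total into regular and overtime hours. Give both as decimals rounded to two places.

Regular 44.00 hours, overtime 7.05 hours

Mon: 07:19–16:24 = 9 h 5 min; less 30 min break → 8 h 35 min
Tue: 08:08–15:37 = 7 h 29 min; less 30 min break → 6 h 59 min
Wed: 06:58–18:13 = 11 h 15 min; less 30 min break → 10 h 45 min
Thu: 09:09–16:12 = 7 h 3 min; less 30 min break → 6 h 33 min
Fri: 08:02–19:23 = 11 h 21 min; less 30 min break → 10 h 51 min
Sat: 11:27–19:17 = 7 h 50 min; less 30 min break → 7 h 20 min
Total worked: 51 h 3 min = 51.05 h.
Threshold 44 h → overtime 7 h 3 min, regular 44 h 0 min.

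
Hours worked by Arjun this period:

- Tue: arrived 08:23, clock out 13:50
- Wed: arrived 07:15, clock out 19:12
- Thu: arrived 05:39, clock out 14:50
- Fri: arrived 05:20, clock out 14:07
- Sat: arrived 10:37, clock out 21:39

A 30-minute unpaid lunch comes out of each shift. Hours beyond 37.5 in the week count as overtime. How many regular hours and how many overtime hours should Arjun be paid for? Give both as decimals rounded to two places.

Tue: 08:23–13:50 = 5 h 27 min; less 30 min break → 4 h 57 min
Wed: 07:15–19:12 = 11 h 57 min; less 30 min break → 11 h 27 min
Thu: 05:39–14:50 = 9 h 11 min; less 30 min break → 8 h 41 min
Fri: 05:20–14:07 = 8 h 47 min; less 30 min break → 8 h 17 min
Sat: 10:37–21:39 = 11 h 2 min; less 30 min break → 10 h 32 min
Total worked: 43 h 54 min = 43.90 h.
Threshold 37.5 h → overtime 6 h 24 min, regular 37 h 30 min.

Regular 37.50 hours, overtime 6.40 hours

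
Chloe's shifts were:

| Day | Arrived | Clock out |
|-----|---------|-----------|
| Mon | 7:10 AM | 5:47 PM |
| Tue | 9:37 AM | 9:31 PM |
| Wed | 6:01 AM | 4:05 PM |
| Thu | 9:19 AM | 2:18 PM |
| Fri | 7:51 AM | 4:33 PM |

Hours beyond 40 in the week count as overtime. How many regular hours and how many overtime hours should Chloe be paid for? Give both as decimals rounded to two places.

Mon: 7:10 AM–5:47 PM = 10 h 37 min
Tue: 9:37 AM–9:31 PM = 11 h 54 min
Wed: 6:01 AM–4:05 PM = 10 h 4 min
Thu: 9:19 AM–2:18 PM = 4 h 59 min
Fri: 7:51 AM–4:33 PM = 8 h 42 min
Total worked: 46 h 16 min = 46.27 h.
Threshold 40 h → overtime 6 h 16 min, regular 40 h 0 min.

Regular 40.00 hours, overtime 6.27 hours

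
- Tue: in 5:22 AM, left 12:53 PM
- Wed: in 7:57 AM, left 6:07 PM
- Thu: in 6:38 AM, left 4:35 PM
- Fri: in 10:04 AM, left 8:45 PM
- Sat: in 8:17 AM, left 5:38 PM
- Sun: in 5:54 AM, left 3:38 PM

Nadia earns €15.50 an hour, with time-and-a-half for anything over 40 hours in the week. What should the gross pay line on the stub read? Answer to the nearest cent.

€1024.55

Tue: 5:22 AM–12:53 PM = 7 h 31 min
Wed: 7:57 AM–6:07 PM = 10 h 10 min
Thu: 6:38 AM–4:35 PM = 9 h 57 min
Fri: 10:04 AM–8:45 PM = 10 h 41 min
Sat: 8:17 AM–5:38 PM = 9 h 21 min
Sun: 5:54 AM–3:38 PM = 9 h 44 min
Total worked: 57 h 24 min = 3444 min.
Regular 40 h 0 min = 2400 min at €15.50/h; overtime 17 h 24 min = 1044 min at €23.25/h.
Pay = (2400 × €15.50 + 1044 × €23.25) ÷ 60 = €1024.55.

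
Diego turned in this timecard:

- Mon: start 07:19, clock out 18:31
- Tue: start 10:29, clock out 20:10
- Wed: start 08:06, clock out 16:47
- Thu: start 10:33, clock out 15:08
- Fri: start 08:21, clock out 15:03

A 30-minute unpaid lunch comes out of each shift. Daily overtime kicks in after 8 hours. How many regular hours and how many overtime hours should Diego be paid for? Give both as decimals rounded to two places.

Mon: 07:19–18:31 = 11 h 12 min; less 30 min break → 10 h 42 min
Tue: 10:29–20:10 = 9 h 41 min; less 30 min break → 9 h 11 min
Wed: 08:06–16:47 = 8 h 41 min; less 30 min break → 8 h 11 min
Thu: 10:33–15:08 = 4 h 35 min; less 30 min break → 4 h 5 min
Fri: 08:21–15:03 = 6 h 42 min; less 30 min break → 6 h 12 min
Mon reg 8 h 0 min / OT 2 h 42 min; Tue reg 8 h 0 min / OT 1 h 11 min; Wed reg 8 h 0 min / OT 0 h 11 min; Thu reg 4 h 5 min / OT 0 h 0 min; Fri reg 6 h 12 min / OT 0 h 0 min.
Totals: regular 34 h 17 min, overtime 4 h 4 min.

Regular 34.28 hours, overtime 4.07 hours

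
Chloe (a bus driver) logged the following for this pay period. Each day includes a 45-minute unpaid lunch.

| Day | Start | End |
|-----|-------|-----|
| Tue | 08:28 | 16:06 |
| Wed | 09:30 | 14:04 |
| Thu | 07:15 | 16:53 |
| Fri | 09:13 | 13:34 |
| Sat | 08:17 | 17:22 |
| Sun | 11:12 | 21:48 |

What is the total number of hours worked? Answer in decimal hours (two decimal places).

41.37 hours

Tue: 08:28–16:06 = 7 h 38 min; less 45 min break → 6 h 53 min
Wed: 09:30–14:04 = 4 h 34 min; less 45 min break → 3 h 49 min
Thu: 07:15–16:53 = 9 h 38 min; less 45 min break → 8 h 53 min
Fri: 09:13–13:34 = 4 h 21 min; less 45 min break → 3 h 36 min
Sat: 08:17–17:22 = 9 h 5 min; less 45 min break → 8 h 20 min
Sun: 11:12–21:48 = 10 h 36 min; less 45 min break → 9 h 51 min
Total: 6 h 53 min + 3 h 49 min + 8 h 53 min + 3 h 36 min + 8 h 20 min + 9 h 51 min = 41 h 22 min.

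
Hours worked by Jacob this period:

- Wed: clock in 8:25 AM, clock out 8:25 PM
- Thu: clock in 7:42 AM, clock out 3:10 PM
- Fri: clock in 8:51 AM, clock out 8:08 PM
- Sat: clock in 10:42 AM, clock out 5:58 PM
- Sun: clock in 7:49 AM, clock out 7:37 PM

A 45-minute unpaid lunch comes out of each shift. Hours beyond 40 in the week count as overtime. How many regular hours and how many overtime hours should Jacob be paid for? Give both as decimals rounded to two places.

Regular 40.00 hours, overtime 6.07 hours

Wed: 8:25 AM–8:25 PM = 12 h 0 min; less 45 min break → 11 h 15 min
Thu: 7:42 AM–3:10 PM = 7 h 28 min; less 45 min break → 6 h 43 min
Fri: 8:51 AM–8:08 PM = 11 h 17 min; less 45 min break → 10 h 32 min
Sat: 10:42 AM–5:58 PM = 7 h 16 min; less 45 min break → 6 h 31 min
Sun: 7:49 AM–7:37 PM = 11 h 48 min; less 45 min break → 11 h 3 min
Total worked: 46 h 4 min = 46.07 h.
Threshold 40 h → overtime 6 h 4 min, regular 40 h 0 min.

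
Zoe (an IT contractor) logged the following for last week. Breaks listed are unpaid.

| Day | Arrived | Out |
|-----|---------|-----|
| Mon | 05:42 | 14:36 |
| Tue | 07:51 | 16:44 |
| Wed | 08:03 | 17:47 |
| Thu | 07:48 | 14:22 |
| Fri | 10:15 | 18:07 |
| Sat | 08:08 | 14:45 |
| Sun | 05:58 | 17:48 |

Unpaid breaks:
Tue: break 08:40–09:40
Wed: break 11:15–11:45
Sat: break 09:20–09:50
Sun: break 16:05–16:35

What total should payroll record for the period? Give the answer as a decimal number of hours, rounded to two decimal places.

Mon: 05:42–14:36 = 8 h 54 min
Tue: 07:51–16:44 = 8 h 53 min; less 60 min break → 7 h 53 min
Wed: 08:03–17:47 = 9 h 44 min; less 30 min break → 9 h 14 min
Thu: 07:48–14:22 = 6 h 34 min
Fri: 10:15–18:07 = 7 h 52 min
Sat: 08:08–14:45 = 6 h 37 min; less 30 min break → 6 h 7 min
Sun: 05:58–17:48 = 11 h 50 min; less 30 min break → 11 h 20 min
Total: 8 h 54 min + 7 h 53 min + 9 h 14 min + 6 h 34 min + 7 h 52 min + 6 h 7 min + 11 h 20 min = 57 h 54 min.

57.90 hours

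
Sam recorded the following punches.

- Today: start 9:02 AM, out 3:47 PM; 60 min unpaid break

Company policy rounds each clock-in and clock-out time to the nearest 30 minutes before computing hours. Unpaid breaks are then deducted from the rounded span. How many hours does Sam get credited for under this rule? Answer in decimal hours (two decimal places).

6.00 hours

Today: in 9:02 AM→9:00 AM, out 3:47 PM→4:00 PM; 7 h 0 min − 60 min = 6 h 0 min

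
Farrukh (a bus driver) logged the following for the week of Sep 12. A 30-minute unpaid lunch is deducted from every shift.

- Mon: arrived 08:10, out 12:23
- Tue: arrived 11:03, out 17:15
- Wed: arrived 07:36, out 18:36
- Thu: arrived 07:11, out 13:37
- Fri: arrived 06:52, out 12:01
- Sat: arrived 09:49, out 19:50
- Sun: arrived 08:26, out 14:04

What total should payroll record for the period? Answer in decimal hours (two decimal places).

45.15 hours

Mon: 08:10–12:23 = 4 h 13 min; less 30 min break → 3 h 43 min
Tue: 11:03–17:15 = 6 h 12 min; less 30 min break → 5 h 42 min
Wed: 07:36–18:36 = 11 h 0 min; less 30 min break → 10 h 30 min
Thu: 07:11–13:37 = 6 h 26 min; less 30 min break → 5 h 56 min
Fri: 06:52–12:01 = 5 h 9 min; less 30 min break → 4 h 39 min
Sat: 09:49–19:50 = 10 h 1 min; less 30 min break → 9 h 31 min
Sun: 08:26–14:04 = 5 h 38 min; less 30 min break → 5 h 8 min
Total: 3 h 43 min + 5 h 42 min + 10 h 30 min + 5 h 56 min + 4 h 39 min + 9 h 31 min + 5 h 8 min = 45 h 9 min.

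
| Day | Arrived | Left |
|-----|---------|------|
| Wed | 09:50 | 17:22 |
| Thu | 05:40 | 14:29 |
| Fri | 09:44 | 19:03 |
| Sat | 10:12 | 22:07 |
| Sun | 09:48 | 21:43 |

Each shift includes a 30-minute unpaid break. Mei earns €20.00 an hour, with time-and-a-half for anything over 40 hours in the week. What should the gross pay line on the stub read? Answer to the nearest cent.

Wed: 09:50–17:22 = 7 h 32 min; less 30 min break → 7 h 2 min
Thu: 05:40–14:29 = 8 h 49 min; less 30 min break → 8 h 19 min
Fri: 09:44–19:03 = 9 h 19 min; less 30 min break → 8 h 49 min
Sat: 10:12–22:07 = 11 h 55 min; less 30 min break → 11 h 25 min
Sun: 09:48–21:43 = 11 h 55 min; less 30 min break → 11 h 25 min
Total worked: 47 h 0 min = 2820 min.
Regular 40 h 0 min = 2400 min at €20.00/h; overtime 7 h 0 min = 420 min at €30.00/h.
Pay = (2400 × €20.00 + 420 × €30.00) ÷ 60 = €1010.00.

€1010.00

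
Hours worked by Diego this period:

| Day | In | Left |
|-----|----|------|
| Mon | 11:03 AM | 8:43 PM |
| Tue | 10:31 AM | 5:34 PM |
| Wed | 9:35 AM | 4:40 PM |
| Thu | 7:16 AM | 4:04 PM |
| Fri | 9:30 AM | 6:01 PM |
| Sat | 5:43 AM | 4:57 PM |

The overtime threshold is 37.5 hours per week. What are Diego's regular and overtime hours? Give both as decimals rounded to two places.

Mon: 11:03 AM–8:43 PM = 9 h 40 min
Tue: 10:31 AM–5:34 PM = 7 h 3 min
Wed: 9:35 AM–4:40 PM = 7 h 5 min
Thu: 7:16 AM–4:04 PM = 8 h 48 min
Fri: 9:30 AM–6:01 PM = 8 h 31 min
Sat: 5:43 AM–4:57 PM = 11 h 14 min
Total worked: 52 h 21 min = 52.35 h.
Threshold 37.5 h → overtime 14 h 51 min, regular 37 h 30 min.

Regular 37.50 hours, overtime 14.85 hours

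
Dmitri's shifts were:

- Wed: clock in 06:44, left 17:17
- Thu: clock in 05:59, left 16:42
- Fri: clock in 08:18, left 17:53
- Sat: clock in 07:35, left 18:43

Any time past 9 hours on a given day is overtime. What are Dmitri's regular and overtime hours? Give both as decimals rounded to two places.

Wed: 06:44–17:17 = 10 h 33 min
Thu: 05:59–16:42 = 10 h 43 min
Fri: 08:18–17:53 = 9 h 35 min
Sat: 07:35–18:43 = 11 h 8 min
Wed reg 9 h 0 min / OT 1 h 33 min; Thu reg 9 h 0 min / OT 1 h 43 min; Fri reg 9 h 0 min / OT 0 h 35 min; Sat reg 9 h 0 min / OT 2 h 8 min.
Totals: regular 36 h 0 min, overtime 5 h 59 min.

Regular 36.00 hours, overtime 5.98 hours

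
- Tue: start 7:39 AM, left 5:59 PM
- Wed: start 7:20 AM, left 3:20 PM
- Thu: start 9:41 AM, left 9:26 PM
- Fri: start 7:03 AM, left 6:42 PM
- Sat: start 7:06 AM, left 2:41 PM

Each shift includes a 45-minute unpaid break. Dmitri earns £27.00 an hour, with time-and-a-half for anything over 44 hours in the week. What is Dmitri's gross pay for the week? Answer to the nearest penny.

£1251.45

Tue: 7:39 AM–5:59 PM = 10 h 20 min; less 45 min break → 9 h 35 min
Wed: 7:20 AM–3:20 PM = 8 h 0 min; less 45 min break → 7 h 15 min
Thu: 9:41 AM–9:26 PM = 11 h 45 min; less 45 min break → 11 h 0 min
Fri: 7:03 AM–6:42 PM = 11 h 39 min; less 45 min break → 10 h 54 min
Sat: 7:06 AM–2:41 PM = 7 h 35 min; less 45 min break → 6 h 50 min
Total worked: 45 h 34 min = 2734 min.
Regular 44 h 0 min = 2640 min at £27.00/h; overtime 1 h 34 min = 94 min at £40.50/h.
Pay = (2640 × £27.00 + 94 × £40.50) ÷ 60 = £1251.45.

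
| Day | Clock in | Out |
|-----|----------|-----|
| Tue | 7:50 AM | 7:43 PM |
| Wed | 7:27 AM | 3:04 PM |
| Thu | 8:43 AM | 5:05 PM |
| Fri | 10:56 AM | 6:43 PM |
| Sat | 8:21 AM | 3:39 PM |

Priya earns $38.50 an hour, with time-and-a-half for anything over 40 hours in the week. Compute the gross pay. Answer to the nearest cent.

$1710.36

Tue: 7:50 AM–7:43 PM = 11 h 53 min
Wed: 7:27 AM–3:04 PM = 7 h 37 min
Thu: 8:43 AM–5:05 PM = 8 h 22 min
Fri: 10:56 AM–6:43 PM = 7 h 47 min
Sat: 8:21 AM–3:39 PM = 7 h 18 min
Total worked: 42 h 57 min = 2577 min.
Regular 40 h 0 min = 2400 min at $38.50/h; overtime 2 h 57 min = 177 min at $57.75/h.
Pay = (2400 × $38.50 + 177 × $57.75) ÷ 60 = $1710.36.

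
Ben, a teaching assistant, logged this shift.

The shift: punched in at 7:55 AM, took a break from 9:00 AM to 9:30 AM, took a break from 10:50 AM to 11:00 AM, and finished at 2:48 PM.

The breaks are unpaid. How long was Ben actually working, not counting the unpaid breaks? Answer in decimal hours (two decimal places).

The shift: 7:55 AM–2:48 PM = 6 h 53 min; less 40 min break → 6 h 13 min

6.22 hours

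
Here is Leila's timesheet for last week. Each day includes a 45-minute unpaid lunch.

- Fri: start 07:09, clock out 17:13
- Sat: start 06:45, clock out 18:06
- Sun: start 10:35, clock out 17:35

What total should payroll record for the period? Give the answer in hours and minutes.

26 h 10 min

Fri: 07:09–17:13 = 10 h 4 min; less 45 min break → 9 h 19 min
Sat: 06:45–18:06 = 11 h 21 min; less 45 min break → 10 h 36 min
Sun: 10:35–17:35 = 7 h 0 min; less 45 min break → 6 h 15 min
Total: 9 h 19 min + 10 h 36 min + 6 h 15 min = 26 h 10 min.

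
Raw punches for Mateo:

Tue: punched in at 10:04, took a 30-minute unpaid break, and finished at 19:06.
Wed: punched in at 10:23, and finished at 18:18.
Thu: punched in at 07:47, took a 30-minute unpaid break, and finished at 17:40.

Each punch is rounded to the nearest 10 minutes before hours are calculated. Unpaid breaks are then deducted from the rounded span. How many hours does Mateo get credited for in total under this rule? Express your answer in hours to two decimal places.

Tue: in 10:04→10:00, out 19:06→19:10; 9 h 10 min − 30 min = 8 h 40 min
Wed: in 10:23→10:20, out 18:18→18:20; 8 h 0 min
Thu: in 07:47→07:50, out 17:40→17:40; 9 h 50 min − 30 min = 9 h 20 min
Total credited: 26 h 0 min.

26.00 hours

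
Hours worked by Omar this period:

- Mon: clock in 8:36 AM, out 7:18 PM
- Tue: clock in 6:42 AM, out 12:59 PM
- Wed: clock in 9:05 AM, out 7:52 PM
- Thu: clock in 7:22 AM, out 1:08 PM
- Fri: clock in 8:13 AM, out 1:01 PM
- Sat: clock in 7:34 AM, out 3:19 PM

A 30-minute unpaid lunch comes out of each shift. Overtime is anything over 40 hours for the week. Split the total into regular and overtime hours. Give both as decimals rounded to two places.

Regular 40.00 hours, overtime 3.08 hours

Mon: 8:36 AM–7:18 PM = 10 h 42 min; less 30 min break → 10 h 12 min
Tue: 6:42 AM–12:59 PM = 6 h 17 min; less 30 min break → 5 h 47 min
Wed: 9:05 AM–7:52 PM = 10 h 47 min; less 30 min break → 10 h 17 min
Thu: 7:22 AM–1:08 PM = 5 h 46 min; less 30 min break → 5 h 16 min
Fri: 8:13 AM–1:01 PM = 4 h 48 min; less 30 min break → 4 h 18 min
Sat: 7:34 AM–3:19 PM = 7 h 45 min; less 30 min break → 7 h 15 min
Total worked: 43 h 5 min = 43.08 h.
Threshold 40 h → overtime 3 h 5 min, regular 40 h 0 min.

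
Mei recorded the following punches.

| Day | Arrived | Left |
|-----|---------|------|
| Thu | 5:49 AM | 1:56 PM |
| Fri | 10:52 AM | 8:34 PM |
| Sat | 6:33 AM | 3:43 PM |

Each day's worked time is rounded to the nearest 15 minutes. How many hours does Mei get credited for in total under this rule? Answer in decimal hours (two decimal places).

Thu: 5:49 AM–1:56 PM = 8 h 7 min → rounds to 8 h 0 min
Fri: 10:52 AM–8:34 PM = 9 h 42 min → rounds to 9 h 45 min
Sat: 6:33 AM–3:43 PM = 9 h 10 min → rounds to 9 h 15 min
Total credited: 27 h 0 min.

27.00 hours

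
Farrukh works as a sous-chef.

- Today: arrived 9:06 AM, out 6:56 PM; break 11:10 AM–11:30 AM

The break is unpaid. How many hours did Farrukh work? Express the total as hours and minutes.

9 h 30 min

Today: 9:06 AM–6:56 PM = 9 h 50 min; less 20 min break → 9 h 30 min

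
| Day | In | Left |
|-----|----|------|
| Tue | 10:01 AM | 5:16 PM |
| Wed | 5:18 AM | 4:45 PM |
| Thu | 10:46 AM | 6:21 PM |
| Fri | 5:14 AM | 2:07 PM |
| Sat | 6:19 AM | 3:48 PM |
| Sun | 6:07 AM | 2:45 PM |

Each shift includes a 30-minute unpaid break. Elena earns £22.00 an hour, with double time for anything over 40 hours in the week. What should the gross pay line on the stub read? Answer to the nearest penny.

Tue: 10:01 AM–5:16 PM = 7 h 15 min; less 30 min break → 6 h 45 min
Wed: 5:18 AM–4:45 PM = 11 h 27 min; less 30 min break → 10 h 57 min
Thu: 10:46 AM–6:21 PM = 7 h 35 min; less 30 min break → 7 h 5 min
Fri: 5:14 AM–2:07 PM = 8 h 53 min; less 30 min break → 8 h 23 min
Sat: 6:19 AM–3:48 PM = 9 h 29 min; less 30 min break → 8 h 59 min
Sun: 6:07 AM–2:45 PM = 8 h 38 min; less 30 min break → 8 h 8 min
Total worked: 50 h 17 min = 3017 min.
Regular 40 h 0 min = 2400 min at £22.00/h; overtime 10 h 17 min = 617 min at £44.00/h.
Pay = (2400 × £22.00 + 617 × £44.00) ÷ 60 = £1332.47.

£1332.47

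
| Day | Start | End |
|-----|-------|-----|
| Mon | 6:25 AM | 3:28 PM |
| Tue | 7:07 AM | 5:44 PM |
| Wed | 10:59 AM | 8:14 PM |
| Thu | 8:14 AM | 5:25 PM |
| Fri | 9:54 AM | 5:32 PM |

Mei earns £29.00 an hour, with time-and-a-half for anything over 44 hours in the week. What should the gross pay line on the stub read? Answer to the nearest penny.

£1351.40

Mon: 6:25 AM–3:28 PM = 9 h 3 min
Tue: 7:07 AM–5:44 PM = 10 h 37 min
Wed: 10:59 AM–8:14 PM = 9 h 15 min
Thu: 8:14 AM–5:25 PM = 9 h 11 min
Fri: 9:54 AM–5:32 PM = 7 h 38 min
Total worked: 45 h 44 min = 2744 min.
Regular 44 h 0 min = 2640 min at £29.00/h; overtime 1 h 44 min = 104 min at £43.50/h.
Pay = (2640 × £29.00 + 104 × £43.50) ÷ 60 = £1351.40.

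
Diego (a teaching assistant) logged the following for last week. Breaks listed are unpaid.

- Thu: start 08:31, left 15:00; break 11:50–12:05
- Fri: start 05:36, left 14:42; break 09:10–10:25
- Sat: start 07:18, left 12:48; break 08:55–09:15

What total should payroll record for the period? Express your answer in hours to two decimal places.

Thu: 08:31–15:00 = 6 h 29 min; less 15 min break → 6 h 14 min
Fri: 05:36–14:42 = 9 h 6 min; less 75 min break → 7 h 51 min
Sat: 07:18–12:48 = 5 h 30 min; less 20 min break → 5 h 10 min
Total: 6 h 14 min + 7 h 51 min + 5 h 10 min = 19 h 15 min.

19.25 hours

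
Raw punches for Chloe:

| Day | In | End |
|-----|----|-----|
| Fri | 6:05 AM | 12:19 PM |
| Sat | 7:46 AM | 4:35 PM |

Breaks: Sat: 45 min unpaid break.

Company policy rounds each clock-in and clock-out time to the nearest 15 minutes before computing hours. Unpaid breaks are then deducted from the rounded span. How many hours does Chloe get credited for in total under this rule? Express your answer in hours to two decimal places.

14.25 hours

Fri: in 6:05 AM→6:00 AM, out 12:19 PM→12:15 PM; 6 h 15 min
Sat: in 7:46 AM→7:45 AM, out 4:35 PM→4:30 PM; 8 h 45 min − 45 min = 8 h 0 min
Total credited: 14 h 15 min.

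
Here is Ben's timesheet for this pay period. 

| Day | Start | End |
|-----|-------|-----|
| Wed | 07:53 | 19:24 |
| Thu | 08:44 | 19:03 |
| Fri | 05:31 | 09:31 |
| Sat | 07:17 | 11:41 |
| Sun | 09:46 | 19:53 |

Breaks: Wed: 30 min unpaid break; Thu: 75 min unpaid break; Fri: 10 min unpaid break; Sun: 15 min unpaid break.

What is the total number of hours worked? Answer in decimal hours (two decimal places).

38.18 hours

Wed: 07:53–19:24 = 11 h 31 min; less 30 min break → 11 h 1 min
Thu: 08:44–19:03 = 10 h 19 min; less 75 min break → 9 h 4 min
Fri: 05:31–09:31 = 4 h 0 min; less 10 min break → 3 h 50 min
Sat: 07:17–11:41 = 4 h 24 min
Sun: 09:46–19:53 = 10 h 7 min; less 15 min break → 9 h 52 min
Total: 11 h 1 min + 9 h 4 min + 3 h 50 min + 4 h 24 min + 9 h 52 min = 38 h 11 min.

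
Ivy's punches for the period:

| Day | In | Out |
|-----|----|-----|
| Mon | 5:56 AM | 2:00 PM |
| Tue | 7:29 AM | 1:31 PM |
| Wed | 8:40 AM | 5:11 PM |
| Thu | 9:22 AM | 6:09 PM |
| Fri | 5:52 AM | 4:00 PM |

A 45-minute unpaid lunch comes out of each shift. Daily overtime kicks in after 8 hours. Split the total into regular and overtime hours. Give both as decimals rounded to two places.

Mon: 5:56 AM–2:00 PM = 8 h 4 min; less 45 min break → 7 h 19 min
Tue: 7:29 AM–1:31 PM = 6 h 2 min; less 45 min break → 5 h 17 min
Wed: 8:40 AM–5:11 PM = 8 h 31 min; less 45 min break → 7 h 46 min
Thu: 9:22 AM–6:09 PM = 8 h 47 min; less 45 min break → 8 h 2 min
Fri: 5:52 AM–4:00 PM = 10 h 8 min; less 45 min break → 9 h 23 min
Mon reg 7 h 19 min / OT 0 h 0 min; Tue reg 5 h 17 min / OT 0 h 0 min; Wed reg 7 h 46 min / OT 0 h 0 min; Thu reg 8 h 0 min / OT 0 h 2 min; Fri reg 8 h 0 min / OT 1 h 23 min.
Totals: regular 36 h 22 min, overtime 1 h 25 min.

Regular 36.37 hours, overtime 1.42 hours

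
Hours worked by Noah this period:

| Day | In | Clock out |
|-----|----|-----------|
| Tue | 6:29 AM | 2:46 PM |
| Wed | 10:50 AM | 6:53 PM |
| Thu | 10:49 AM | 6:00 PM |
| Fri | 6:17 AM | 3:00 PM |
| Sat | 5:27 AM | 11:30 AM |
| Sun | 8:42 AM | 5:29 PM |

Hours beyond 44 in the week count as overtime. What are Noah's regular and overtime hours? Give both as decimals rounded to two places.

Regular 44.00 hours, overtime 3.07 hours

Tue: 6:29 AM–2:46 PM = 8 h 17 min
Wed: 10:50 AM–6:53 PM = 8 h 3 min
Thu: 10:49 AM–6:00 PM = 7 h 11 min
Fri: 6:17 AM–3:00 PM = 8 h 43 min
Sat: 5:27 AM–11:30 AM = 6 h 3 min
Sun: 8:42 AM–5:29 PM = 8 h 47 min
Total worked: 47 h 4 min = 47.07 h.
Threshold 44 h → overtime 3 h 4 min, regular 44 h 0 min.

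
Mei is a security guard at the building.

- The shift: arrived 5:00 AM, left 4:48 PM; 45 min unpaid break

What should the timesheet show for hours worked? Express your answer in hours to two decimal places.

The shift: 5:00 AM–4:48 PM = 11 h 48 min; less 45 min break → 11 h 3 min

11.05 hours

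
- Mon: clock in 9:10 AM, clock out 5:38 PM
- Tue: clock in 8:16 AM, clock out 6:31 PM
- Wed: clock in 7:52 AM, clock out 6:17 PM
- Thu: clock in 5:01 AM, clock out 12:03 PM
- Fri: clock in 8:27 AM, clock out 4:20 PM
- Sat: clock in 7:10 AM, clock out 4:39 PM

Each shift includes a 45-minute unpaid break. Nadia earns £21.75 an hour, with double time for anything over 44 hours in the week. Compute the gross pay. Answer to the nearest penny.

£1175.95

Mon: 9:10 AM–5:38 PM = 8 h 28 min; less 45 min break → 7 h 43 min
Tue: 8:16 AM–6:31 PM = 10 h 15 min; less 45 min break → 9 h 30 min
Wed: 7:52 AM–6:17 PM = 10 h 25 min; less 45 min break → 9 h 40 min
Thu: 5:01 AM–12:03 PM = 7 h 2 min; less 45 min break → 6 h 17 min
Fri: 8:27 AM–4:20 PM = 7 h 53 min; less 45 min break → 7 h 8 min
Sat: 7:10 AM–4:39 PM = 9 h 29 min; less 45 min break → 8 h 44 min
Total worked: 49 h 2 min = 2942 min.
Regular 44 h 0 min = 2640 min at £21.75/h; overtime 5 h 2 min = 302 min at £43.50/h.
Pay = (2640 × £21.75 + 302 × £43.50) ÷ 60 = £1175.95.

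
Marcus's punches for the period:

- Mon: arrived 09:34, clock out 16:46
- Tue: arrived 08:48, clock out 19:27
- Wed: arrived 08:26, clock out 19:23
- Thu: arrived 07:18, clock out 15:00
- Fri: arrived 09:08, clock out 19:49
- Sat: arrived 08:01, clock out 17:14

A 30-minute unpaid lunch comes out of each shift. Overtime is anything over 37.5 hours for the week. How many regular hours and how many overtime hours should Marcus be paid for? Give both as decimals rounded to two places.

Mon: 09:34–16:46 = 7 h 12 min; less 30 min break → 6 h 42 min
Tue: 08:48–19:27 = 10 h 39 min; less 30 min break → 10 h 9 min
Wed: 08:26–19:23 = 10 h 57 min; less 30 min break → 10 h 27 min
Thu: 07:18–15:00 = 7 h 42 min; less 30 min break → 7 h 12 min
Fri: 09:08–19:49 = 10 h 41 min; less 30 min break → 10 h 11 min
Sat: 08:01–17:14 = 9 h 13 min; less 30 min break → 8 h 43 min
Total worked: 53 h 24 min = 53.40 h.
Threshold 37.5 h → overtime 15 h 54 min, regular 37 h 30 min.

Regular 37.50 hours, overtime 15.90 hours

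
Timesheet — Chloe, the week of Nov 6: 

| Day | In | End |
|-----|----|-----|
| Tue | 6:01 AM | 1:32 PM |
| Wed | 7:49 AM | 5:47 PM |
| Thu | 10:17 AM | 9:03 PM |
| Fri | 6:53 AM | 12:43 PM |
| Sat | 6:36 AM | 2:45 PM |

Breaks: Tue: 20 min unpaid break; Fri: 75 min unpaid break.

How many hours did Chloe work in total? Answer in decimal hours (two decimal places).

40.65 hours

Tue: 6:01 AM–1:32 PM = 7 h 31 min; less 20 min break → 7 h 11 min
Wed: 7:49 AM–5:47 PM = 9 h 58 min
Thu: 10:17 AM–9:03 PM = 10 h 46 min
Fri: 6:53 AM–12:43 PM = 5 h 50 min; less 75 min break → 4 h 35 min
Sat: 6:36 AM–2:45 PM = 8 h 9 min
Total: 7 h 11 min + 9 h 58 min + 10 h 46 min + 4 h 35 min + 8 h 9 min = 40 h 39 min.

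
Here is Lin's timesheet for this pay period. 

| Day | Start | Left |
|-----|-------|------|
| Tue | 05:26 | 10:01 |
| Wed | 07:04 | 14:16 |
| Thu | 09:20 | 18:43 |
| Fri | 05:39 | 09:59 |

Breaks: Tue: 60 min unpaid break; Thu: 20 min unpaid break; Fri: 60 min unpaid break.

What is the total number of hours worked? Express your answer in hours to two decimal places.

Tue: 05:26–10:01 = 4 h 35 min; less 60 min break → 3 h 35 min
Wed: 07:04–14:16 = 7 h 12 min
Thu: 09:20–18:43 = 9 h 23 min; less 20 min break → 9 h 3 min
Fri: 05:39–09:59 = 4 h 20 min; less 60 min break → 3 h 20 min
Total: 3 h 35 min + 7 h 12 min + 9 h 3 min + 3 h 20 min = 23 h 10 min.

23.17 hours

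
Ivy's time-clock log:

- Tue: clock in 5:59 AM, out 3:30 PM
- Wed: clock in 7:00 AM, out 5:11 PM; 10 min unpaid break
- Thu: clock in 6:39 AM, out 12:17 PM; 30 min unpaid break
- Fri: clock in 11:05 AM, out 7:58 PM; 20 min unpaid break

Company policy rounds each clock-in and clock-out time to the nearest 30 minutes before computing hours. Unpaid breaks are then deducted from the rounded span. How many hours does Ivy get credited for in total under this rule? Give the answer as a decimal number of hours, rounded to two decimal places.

33.50 hours

Tue: in 5:59 AM→6:00 AM, out 3:30 PM→3:30 PM; 9 h 30 min
Wed: in 7:00 AM→7:00 AM, out 5:11 PM→5:00 PM; 10 h 0 min − 10 min = 9 h 50 min
Thu: in 6:39 AM→6:30 AM, out 12:17 PM→12:30 PM; 6 h 0 min − 30 min = 5 h 30 min
Fri: in 11:05 AM→11:00 AM, out 7:58 PM→8:00 PM; 9 h 0 min − 20 min = 8 h 40 min
Total credited: 33 h 30 min.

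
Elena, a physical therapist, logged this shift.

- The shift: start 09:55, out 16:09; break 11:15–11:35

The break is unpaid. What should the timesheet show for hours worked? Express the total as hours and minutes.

5 h 54 min

The shift: 09:55–16:09 = 6 h 14 min; less 20 min break → 5 h 54 min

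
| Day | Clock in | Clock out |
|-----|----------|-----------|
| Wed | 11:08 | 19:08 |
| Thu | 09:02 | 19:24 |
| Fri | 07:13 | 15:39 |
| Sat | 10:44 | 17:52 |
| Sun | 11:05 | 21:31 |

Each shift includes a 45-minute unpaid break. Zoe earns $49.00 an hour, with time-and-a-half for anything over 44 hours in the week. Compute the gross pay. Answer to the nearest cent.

Wed: 11:08–19:08 = 8 h 0 min; less 45 min break → 7 h 15 min
Thu: 09:02–19:24 = 10 h 22 min; less 45 min break → 9 h 37 min
Fri: 07:13–15:39 = 8 h 26 min; less 45 min break → 7 h 41 min
Sat: 10:44–17:52 = 7 h 8 min; less 45 min break → 6 h 23 min
Sun: 11:05–21:31 = 10 h 26 min; less 45 min break → 9 h 41 min
Total worked: 40 h 37 min = 2437 min.
Regular 40 h 37 min = 2437 min at $49.00/h; overtime 0 h 0 min = 0 min at $73.50/h.
Pay = (2437 × $49.00 + 0 × $73.50) ÷ 60 = $1990.22.

$1990.22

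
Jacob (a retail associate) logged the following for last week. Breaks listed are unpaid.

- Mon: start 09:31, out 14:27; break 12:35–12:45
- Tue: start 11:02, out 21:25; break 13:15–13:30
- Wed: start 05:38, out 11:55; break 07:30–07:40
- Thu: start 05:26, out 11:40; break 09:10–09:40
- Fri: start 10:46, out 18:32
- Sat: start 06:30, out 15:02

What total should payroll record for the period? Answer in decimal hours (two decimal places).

Mon: 09:31–14:27 = 4 h 56 min; less 10 min break → 4 h 46 min
Tue: 11:02–21:25 = 10 h 23 min; less 15 min break → 10 h 8 min
Wed: 05:38–11:55 = 6 h 17 min; less 10 min break → 6 h 7 min
Thu: 05:26–11:40 = 6 h 14 min; less 30 min break → 5 h 44 min
Fri: 10:46–18:32 = 7 h 46 min
Sat: 06:30–15:02 = 8 h 32 min
Total: 4 h 46 min + 10 h 8 min + 6 h 7 min + 5 h 44 min + 7 h 46 min + 8 h 32 min = 43 h 3 min.

43.05 hours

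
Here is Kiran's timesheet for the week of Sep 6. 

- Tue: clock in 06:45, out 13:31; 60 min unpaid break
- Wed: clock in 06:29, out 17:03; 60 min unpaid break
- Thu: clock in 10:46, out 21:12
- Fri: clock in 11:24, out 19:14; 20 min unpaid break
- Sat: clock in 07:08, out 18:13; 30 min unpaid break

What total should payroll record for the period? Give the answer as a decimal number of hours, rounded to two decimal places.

43.85 hours

Tue: 06:45–13:31 = 6 h 46 min; less 60 min break → 5 h 46 min
Wed: 06:29–17:03 = 10 h 34 min; less 60 min break → 9 h 34 min
Thu: 10:46–21:12 = 10 h 26 min
Fri: 11:24–19:14 = 7 h 50 min; less 20 min break → 7 h 30 min
Sat: 07:08–18:13 = 11 h 5 min; less 30 min break → 10 h 35 min
Total: 5 h 46 min + 9 h 34 min + 10 h 26 min + 7 h 30 min + 10 h 35 min = 43 h 51 min.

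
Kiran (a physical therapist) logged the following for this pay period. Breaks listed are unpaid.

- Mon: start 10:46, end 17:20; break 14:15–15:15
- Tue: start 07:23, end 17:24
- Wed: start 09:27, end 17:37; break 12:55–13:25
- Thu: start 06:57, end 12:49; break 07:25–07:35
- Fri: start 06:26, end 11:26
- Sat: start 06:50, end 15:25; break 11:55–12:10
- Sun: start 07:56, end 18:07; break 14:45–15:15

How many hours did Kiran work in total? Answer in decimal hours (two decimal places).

51.97 hours

Mon: 10:46–17:20 = 6 h 34 min; less 60 min break → 5 h 34 min
Tue: 07:23–17:24 = 10 h 1 min
Wed: 09:27–17:37 = 8 h 10 min; less 30 min break → 7 h 40 min
Thu: 06:57–12:49 = 5 h 52 min; less 10 min break → 5 h 42 min
Fri: 06:26–11:26 = 5 h 0 min
Sat: 06:50–15:25 = 8 h 35 min; less 15 min break → 8 h 20 min
Sun: 07:56–18:07 = 10 h 11 min; less 30 min break → 9 h 41 min
Total: 5 h 34 min + 10 h 1 min + 7 h 40 min + 5 h 42 min + 5 h 0 min + 8 h 20 min + 9 h 41 min = 51 h 58 min.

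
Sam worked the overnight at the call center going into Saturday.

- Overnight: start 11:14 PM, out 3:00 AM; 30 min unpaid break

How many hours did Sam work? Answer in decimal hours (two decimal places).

Overnight: 11:14 PM → midnight = 0 h 46 min; midnight → 3:00 AM = 3 h 0 min; span 3 h 46 min; less 30 min break → 3 h 16 min

3.27 hours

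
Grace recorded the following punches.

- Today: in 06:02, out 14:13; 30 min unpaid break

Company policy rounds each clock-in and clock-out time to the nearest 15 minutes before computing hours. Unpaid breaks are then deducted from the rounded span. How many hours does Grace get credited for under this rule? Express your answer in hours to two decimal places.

7.75 hours

Today: in 06:02→06:00, out 14:13→14:15; 8 h 15 min − 30 min = 7 h 45 min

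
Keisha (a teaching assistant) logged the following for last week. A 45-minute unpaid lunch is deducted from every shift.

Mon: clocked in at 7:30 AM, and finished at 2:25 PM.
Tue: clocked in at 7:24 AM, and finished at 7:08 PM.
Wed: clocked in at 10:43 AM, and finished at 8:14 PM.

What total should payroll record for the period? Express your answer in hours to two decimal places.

25.92 hours

Mon: 7:30 AM–2:25 PM = 6 h 55 min; less 45 min break → 6 h 10 min
Tue: 7:24 AM–7:08 PM = 11 h 44 min; less 45 min break → 10 h 59 min
Wed: 10:43 AM–8:14 PM = 9 h 31 min; less 45 min break → 8 h 46 min
Total: 6 h 10 min + 10 h 59 min + 8 h 46 min = 25 h 55 min.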